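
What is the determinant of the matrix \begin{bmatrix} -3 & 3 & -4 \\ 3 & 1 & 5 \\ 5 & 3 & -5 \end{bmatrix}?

Expand along column 1:
  + (-3) · |1 5; 3 -5| = (-3)·(-5 − 15) = 60
  − 3 · |3 -4; 3 -5| = −3·(-15 − (-12)) = 9
  + 5 · |3 -4; 1 5| = 5·(15 − (-4)) = 95
Sum: (60) + (9) + (95) = 164

The determinant is 164.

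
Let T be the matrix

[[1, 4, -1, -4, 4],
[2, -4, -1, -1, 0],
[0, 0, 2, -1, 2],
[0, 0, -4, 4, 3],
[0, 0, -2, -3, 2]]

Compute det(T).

T is block upper-triangular with a 2×2 block and a 3×3 block on the diagonal, so its determinant equals the product of the determinants of the diagonal blocks.
det of the 2×2 block = -12
det of the 3×3 block = 72
det = (-12)·(72) = -864

-864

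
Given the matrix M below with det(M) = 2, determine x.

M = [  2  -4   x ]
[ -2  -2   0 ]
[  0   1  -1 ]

Expanding along the row containing x, det(M) is linear in x: det(M) = (-2)·x + (12).
Set (-2)·x + (12) = 2  ⇒  (-2)·x = -10  ⇒  x = 5.

x = 5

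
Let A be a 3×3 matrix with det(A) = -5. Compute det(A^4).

625

det(A^4) = (det A)^4 = (-5)^4 = 625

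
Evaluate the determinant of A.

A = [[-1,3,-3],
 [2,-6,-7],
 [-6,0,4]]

Expand along column 2:
  − 3 · |2 -7; -6 4| = −3·(8 − 42) = 102
  + (-6) · |-1 -3; -6 4| = (-6)·(-4 − 18) = 132
Sum: (102) + (132) = 234

The determinant is 234.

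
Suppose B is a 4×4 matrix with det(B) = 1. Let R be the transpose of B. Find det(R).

1

det(Bᵀ) = det(B).
det(R) = (1)·(1) = 1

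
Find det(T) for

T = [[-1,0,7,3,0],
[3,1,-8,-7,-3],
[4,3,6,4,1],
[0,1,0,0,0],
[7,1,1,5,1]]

Expand along row 4 (it has 4 zeros):
  + (1) · M_42   where M_42 = det([-1 7 3 0; 3 -8 -7 -3; 4 6 4 1; 7 1 5 1]) = 350
det = (+1)·(1)·(350) = 350

|T| = 350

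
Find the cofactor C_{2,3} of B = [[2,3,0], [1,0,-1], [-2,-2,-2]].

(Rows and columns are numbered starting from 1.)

-2

Delete row 2 and column 3; the remaining 2×2 submatrix is [2 3; -2 -2].
Its determinant is 2·(-2) − 3·(-2) = 2.
The cofactor carries sign (−1)^(2+3) = −1, so C_{2,3} = −(2) = -2.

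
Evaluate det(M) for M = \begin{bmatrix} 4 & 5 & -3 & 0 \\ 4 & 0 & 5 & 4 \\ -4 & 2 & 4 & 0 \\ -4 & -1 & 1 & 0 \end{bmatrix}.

Expand along column 4 (it has 3 zeros):
  + (4) · M_24   where M_24 = det([4 5 -3; -4 2 4; -4 -1 1]) = -72
det = (+1)·(4)·(-72) = -288

-288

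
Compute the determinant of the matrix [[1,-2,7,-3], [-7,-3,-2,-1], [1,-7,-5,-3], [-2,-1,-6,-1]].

Expand along row 1:
  + (1) · M_11   where M_11 = det([-3 -2 -1; -7 -5 -3; -1 -6 -1]) = 10
  − (-2) · M_12   where M_12 = det([-7 -2 -1; 1 -5 -3; -2 -6 -1]) = 93
  + (7) · M_13   where M_13 = det([-7 -3 -1; 1 -7 -3; -2 -1 -1]) = -34
  − (-3) · M_14   where M_14 = det([-7 -3 -2; 1 -7 -5; -2 -1 -6]) = -277
det = (+1)·(1)·(10) + (-1)·(-2)·(93) + (+1)·(7)·(-34) + (-1)·(-3)·(-277) = -873

-873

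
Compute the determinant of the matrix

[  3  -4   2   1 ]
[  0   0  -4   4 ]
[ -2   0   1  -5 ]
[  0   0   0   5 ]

Expand along row 4 (it has 3 zeros):
  + (5) · M_44   where M_44 = det([3 -4 2; 0 0 -4; -2 0 1]) = -32
det = (+1)·(5)·(-32) = -160

-160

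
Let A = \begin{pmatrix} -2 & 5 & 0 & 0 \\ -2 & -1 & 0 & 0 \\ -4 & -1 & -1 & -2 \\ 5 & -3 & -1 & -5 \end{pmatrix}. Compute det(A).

A is block lower-triangular with a 2×2 block and a 2×2 block on the diagonal, so its determinant equals the product of the determinants of the diagonal blocks.
det of the 2×2 block = 12
det of the 2×2 block = 3
det = (12)·(3) = 36

36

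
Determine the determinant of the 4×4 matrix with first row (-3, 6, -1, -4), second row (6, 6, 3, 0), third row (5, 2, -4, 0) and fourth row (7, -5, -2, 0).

The determinant is -1476.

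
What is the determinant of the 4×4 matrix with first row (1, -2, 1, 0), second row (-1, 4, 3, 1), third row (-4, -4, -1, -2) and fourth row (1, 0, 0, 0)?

The determinant is -14.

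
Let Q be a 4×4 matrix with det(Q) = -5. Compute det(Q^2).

det(Q^2) = (det Q)^2 = (-5)^2 = 25

25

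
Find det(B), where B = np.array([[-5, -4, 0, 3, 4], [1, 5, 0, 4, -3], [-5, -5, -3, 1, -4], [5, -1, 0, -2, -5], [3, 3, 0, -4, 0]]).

Expand along column 3 (it has 4 zeros):
  + (-3) · M_33   where M_33 = det([-5 -4 3 4; 1 5 4 -3; 5 -1 -2 -5; 3 3 -4 0]) = -152
det = (+1)·(-3)·(-152) = 456

456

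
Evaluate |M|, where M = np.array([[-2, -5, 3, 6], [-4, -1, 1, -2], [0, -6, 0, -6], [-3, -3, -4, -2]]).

Expand along row 3 (it has 2 zeros):
  − (-6) · M_32   where M_32 = det([-2 3 6; -4 1 -2; -3 -4 -2]) = 128
  − (-6) · M_34   where M_34 = det([-2 -5 3; -4 -1 1; -3 -3 -4]) = 108
det = (-1)·(-6)·(128) + (-1)·(-6)·(108) = 1416

1416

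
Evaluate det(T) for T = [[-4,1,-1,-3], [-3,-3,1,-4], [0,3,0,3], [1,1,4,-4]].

-216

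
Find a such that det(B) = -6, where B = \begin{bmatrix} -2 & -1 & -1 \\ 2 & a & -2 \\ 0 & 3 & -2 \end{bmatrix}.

4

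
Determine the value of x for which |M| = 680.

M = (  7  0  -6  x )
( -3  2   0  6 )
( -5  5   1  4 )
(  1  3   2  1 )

2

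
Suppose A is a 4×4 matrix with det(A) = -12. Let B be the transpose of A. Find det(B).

det(Aᵀ) = det(A).
det(B) = (1)·(-12) = -12

|B| = -12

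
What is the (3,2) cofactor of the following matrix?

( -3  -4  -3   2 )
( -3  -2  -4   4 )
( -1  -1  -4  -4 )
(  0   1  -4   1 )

Delete row 3 and column 2; the remaining 3×3 submatrix is [-3 -3 2; -3 -4 4; 0 -4 1].
Its determinant is -21.
The cofactor carries sign (−1)^(3+2) = −1, so C_{3,2} = −(-21) = 21.

The cofactor is 21.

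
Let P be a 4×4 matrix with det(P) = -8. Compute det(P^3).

det(P^3) = (det P)^3 = (-8)^3 = -512

-512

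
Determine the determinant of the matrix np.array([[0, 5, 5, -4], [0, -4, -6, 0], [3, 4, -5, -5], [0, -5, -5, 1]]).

The determinant is 90.

Expand along column 1 (it has 3 zeros):
  + (3) · M_31   where M_31 = det([5 5 -4; -4 -6 0; -5 -5 1]) = 30
det = (+1)·(3)·(30) = 90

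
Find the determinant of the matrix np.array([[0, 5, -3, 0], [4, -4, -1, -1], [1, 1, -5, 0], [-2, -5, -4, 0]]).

Expand along column 4 (it has 3 zeros):
  + (-1) · M_24   where M_24 = det([0 5 -3; 1 1 -5; -2 -5 -4]) = 79
det = (+1)·(-1)·(79) = -79

The determinant is -79.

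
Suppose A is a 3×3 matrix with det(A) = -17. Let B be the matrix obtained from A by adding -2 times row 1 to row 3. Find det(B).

Adding a multiple of one row to another leaves the determinant unchanged.
det(B) = (1)·(-17) = -17

|B| = -17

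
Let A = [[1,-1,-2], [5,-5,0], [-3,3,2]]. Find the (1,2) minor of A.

Delete row 1 and column 2; the remaining 2×2 submatrix is [5 0; -3 2].
Its determinant is 5·2 − 0·(-3) = 10.

10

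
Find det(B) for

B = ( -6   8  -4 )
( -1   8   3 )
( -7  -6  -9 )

Expand along column 1:
  + (-6) · |8 3; -6 -9| = (-6)·(-72 − (-18)) = 324
  − (-1) · |8 -4; -6 -9| = −(-1)·(-72 − 24) = -96
  + (-7) · |8 -4; 8 3| = (-7)·(24 − (-32)) = -392
Sum: (324) + (-96) + (-392) = -164

-164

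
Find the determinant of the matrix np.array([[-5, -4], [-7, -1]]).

The determinant is -23.

det = (-5)·(-1) − (-4)·(-7) = 5 − 28 = -23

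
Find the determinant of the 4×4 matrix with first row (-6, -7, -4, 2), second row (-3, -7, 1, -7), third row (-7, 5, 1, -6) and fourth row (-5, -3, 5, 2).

Expand along row 1:
  + (-6) · M_11   where M_11 = det([-7 1 -7; 5 1 -6; -3 5 2]) = -412
  − (-7) · M_12   where M_12 = det([-3 1 -7; -7 1 -6; -5 5 2]) = 158
  + (-4) · M_13   where M_13 = det([-3 -7 -7; -7 5 -6; -5 -3 2]) = -606
  − (2) · M_14   where M_14 = det([-3 -7 1; -7 5 1; -5 -3 5]) = -248
det = (+1)·(-6)·(-412) + (-1)·(-7)·(158) + (+1)·(-4)·(-606) + (-1)·(2)·(-248) = 6498

6498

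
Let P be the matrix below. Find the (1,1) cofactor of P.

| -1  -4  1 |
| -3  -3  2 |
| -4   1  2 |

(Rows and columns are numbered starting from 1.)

Delete row 1 and column 1; the remaining 2×2 submatrix is [-3 2; 1 2].
Its determinant is (-3)·2 − 2·1 = -8.
The cofactor carries sign (−1)^(1+1) = +1, so C_{1,1} = +(-8) = -8.

-8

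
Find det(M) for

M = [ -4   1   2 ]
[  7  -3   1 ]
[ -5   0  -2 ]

Expand along row 3:
  + (-5) · |1 2; -3 1| = (-5)·(1 − (-6)) = -35
  + (-2) · |-4 1; 7 -3| = (-2)·(12 − 7) = -10
Sum: (-35) + (-10) = -45

-45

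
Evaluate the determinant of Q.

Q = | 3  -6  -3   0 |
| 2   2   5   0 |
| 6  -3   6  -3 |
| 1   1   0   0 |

Expand along column 4 (it has 3 zeros):
  − (-3) · M_34   where M_34 = det([3 -6 -3; 2 2 5; 1 1 0]) = -45
det = (-1)·(-3)·(-45) = -135

The determinant is -135.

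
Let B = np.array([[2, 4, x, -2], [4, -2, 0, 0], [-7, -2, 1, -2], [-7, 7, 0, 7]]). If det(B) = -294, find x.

1

Expanding along the column containing x, det(B) is linear in x: det(B) = (-126)·x + (-168).
Set (-126)·x + (-168) = -294  ⇒  (-126)·x = -126  ⇒  x = 1.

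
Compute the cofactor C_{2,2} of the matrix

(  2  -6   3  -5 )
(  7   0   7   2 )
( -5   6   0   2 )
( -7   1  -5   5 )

-72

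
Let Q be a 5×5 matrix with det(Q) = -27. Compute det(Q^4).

det(Q^4) = (det Q)^4 = (-27)^4 = 531441

531441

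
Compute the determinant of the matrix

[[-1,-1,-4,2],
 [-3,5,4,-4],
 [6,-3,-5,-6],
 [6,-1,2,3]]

886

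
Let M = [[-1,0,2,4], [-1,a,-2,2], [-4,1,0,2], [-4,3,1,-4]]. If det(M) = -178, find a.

Expanding along the row containing a, det(M) is linear in a: det(M) = (-62)·a + (-54).
Set (-62)·a + (-54) = -178  ⇒  (-62)·a = -124  ⇒  a = 2.

a = 2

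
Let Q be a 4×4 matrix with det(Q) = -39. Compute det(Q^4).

2313441

det(Q^4) = (det Q)^4 = (-39)^4 = 2313441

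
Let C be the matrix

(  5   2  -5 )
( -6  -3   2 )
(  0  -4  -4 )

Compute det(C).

Expand along column 1:
  + 5 · |-3 2; -4 -4| = 5·(12 − (-8)) = 100
  − (-6) · |2 -5; -4 -4| = −(-6)·(-8 − 20) = -168
Sum: (100) + (-168) = -68

-68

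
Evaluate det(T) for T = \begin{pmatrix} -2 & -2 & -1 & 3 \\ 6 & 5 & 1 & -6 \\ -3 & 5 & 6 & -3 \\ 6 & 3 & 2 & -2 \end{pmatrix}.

-131

Expand along row 1:
  + (-2) · M_11   where M_11 = det([5 1 -6; 5 6 -3; 3 2 -2]) = 19
  − (-2) · M_12   where M_12 = det([6 1 -6; -3 6 -3; 6 2 -2]) = 192
  + (-1) · M_13   where M_13 = det([6 5 -6; -3 5 -3; 6 3 -2]) = 108
  − (3) · M_14   where M_14 = det([6 5 1; -3 5 6; 6 3 2]) = 123
det = (+1)·(-2)·(19) + (-1)·(-2)·(192) + (+1)·(-1)·(108) + (-1)·(3)·(123) = -131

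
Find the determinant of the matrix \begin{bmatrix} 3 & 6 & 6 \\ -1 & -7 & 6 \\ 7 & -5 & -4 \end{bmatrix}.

726

Expand along row 1:
  + 3 · |-7 6; -5 -4| = 3·(28 − (-30)) = 174
  − 6 · |-1 6; 7 -4| = −6·(4 − 42) = 228
  + 6 · |-1 -7; 7 -5| = 6·(5 − (-49)) = 324
Sum: (174) + (228) + (324) = 726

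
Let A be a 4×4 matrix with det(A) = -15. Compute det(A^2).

225

det(A^2) = (det A)^2 = (-15)^2 = 225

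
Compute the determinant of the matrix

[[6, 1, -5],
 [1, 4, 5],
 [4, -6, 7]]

Expand along row 1:
  + 6 · |4 5; -6 7| = 6·(28 − (-30)) = 348
  − 1 · |1 5; 4 7| = −1·(7 − 20) = 13
  + (-5) · |1 4; 4 -6| = (-5)·(-6 − 16) = 110
Sum: (348) + (13) + (110) = 471

471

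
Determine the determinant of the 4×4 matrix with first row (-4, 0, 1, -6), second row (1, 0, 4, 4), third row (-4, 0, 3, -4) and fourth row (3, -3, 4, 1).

Expand along column 2 (it has 3 zeros):
  + (-3) · M_42   where M_42 = det([-4 1 -6; 1 4 4; -4 3 -4]) = -14
det = (+1)·(-3)·(-14) = 42

42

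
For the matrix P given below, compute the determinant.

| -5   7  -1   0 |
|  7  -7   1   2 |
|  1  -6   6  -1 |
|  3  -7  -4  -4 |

det(P) = -16

Expand along row 1 (it has 1 zero):
  + (-5) · M_11   where M_11 = det([-7 1 2; -6 6 -1; -7 -4 -4]) = 311
  − (7) · M_12   where M_12 = det([7 1 2; 1 6 -1; 3 -4 -4]) = -239
  + (-1) · M_13   where M_13 = det([7 -7 2; 1 -6 -1; 3 -7 -4]) = 134
det = (+1)·(-5)·(311) + (-1)·(7)·(-239) + (+1)·(-1)·(134) = -16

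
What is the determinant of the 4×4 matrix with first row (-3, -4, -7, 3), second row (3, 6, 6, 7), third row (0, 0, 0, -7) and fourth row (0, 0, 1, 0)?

The matrix is block upper-triangular with a 2×2 block and a 2×2 block on the diagonal, so its determinant equals the product of the determinants of the diagonal blocks.
det of the 2×2 block = -6
det of the 2×2 block = 7
det = (-6)·(7) = -42

The determinant is -42.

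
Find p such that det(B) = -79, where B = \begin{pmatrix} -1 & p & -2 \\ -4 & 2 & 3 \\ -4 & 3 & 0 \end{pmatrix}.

8

Expanding along the row containing p, det(B) is linear in p: det(B) = (-12)·p + (17).
Set (-12)·p + (17) = -79  ⇒  (-12)·p = -96  ⇒  p = 8.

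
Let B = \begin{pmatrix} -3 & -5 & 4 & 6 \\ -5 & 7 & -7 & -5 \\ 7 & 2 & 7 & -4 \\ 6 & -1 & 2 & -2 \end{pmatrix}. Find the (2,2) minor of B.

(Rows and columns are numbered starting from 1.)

-190

Delete row 2 and column 2; the remaining 3×3 submatrix is [-3 4 6; 7 7 -4; 6 2 -2].
Its determinant is -190.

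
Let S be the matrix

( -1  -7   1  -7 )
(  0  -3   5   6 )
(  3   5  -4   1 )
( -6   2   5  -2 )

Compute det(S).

det(S) = 660

Expand along row 2 (it has 1 zero):
  + (-3) · M_22   where M_22 = det([-1 1 -7; 3 -4 1; -6 5 -2]) = 60
  − (5) · M_23   where M_23 = det([-1 -7 -7; 3 5 1; -6 2 -2]) = -240
  + (6) · M_24   where M_24 = det([-1 -7 1; 3 5 -4; -6 2 5]) = -60
det = (+1)·(-3)·(60) + (-1)·(5)·(-240) + (+1)·(6)·(-60) = 660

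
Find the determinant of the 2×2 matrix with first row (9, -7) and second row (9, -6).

9

det = 9·(-6) − (-7)·9 = -54 − (-63) = 9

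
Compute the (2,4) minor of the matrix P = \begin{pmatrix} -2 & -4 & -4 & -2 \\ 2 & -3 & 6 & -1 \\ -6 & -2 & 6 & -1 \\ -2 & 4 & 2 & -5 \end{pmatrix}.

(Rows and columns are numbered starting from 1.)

Delete row 2 and column 4; the remaining 3×3 submatrix is [-2 -4 -4; -6 -2 6; -2 4 2].
Its determinant is 168.

The minor is 168.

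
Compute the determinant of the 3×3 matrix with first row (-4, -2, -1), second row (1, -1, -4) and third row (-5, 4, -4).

Expand along row 1:
  + (-4) · |-1 -4; 4 -4| = (-4)·(4 − (-16)) = -80
  − (-2) · |1 -4; -5 -4| = −(-2)·(-4 − 20) = -48
  + (-1) · |1 -1; -5 4| = (-1)·(4 − 5) = 1
Sum: (-80) + (-48) + (1) = -127

-127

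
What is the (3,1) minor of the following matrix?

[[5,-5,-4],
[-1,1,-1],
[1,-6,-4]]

Delete row 3 and column 1; the remaining 2×2 submatrix is [-5 -4; 1 -1].
Its determinant is (-5)·(-1) − (-4)·1 = 9.

9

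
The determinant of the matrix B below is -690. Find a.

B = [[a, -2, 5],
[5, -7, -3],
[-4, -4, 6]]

Expanding along the column containing a, det(B) is linear in a: det(B) = (-54)·a + (-204).
Set (-54)·a + (-204) = -690  ⇒  (-54)·a = -486  ⇒  a = 9.

9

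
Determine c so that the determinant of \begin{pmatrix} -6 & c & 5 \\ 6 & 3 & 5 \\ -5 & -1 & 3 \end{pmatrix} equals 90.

Expanding along the column containing c, det(M) is linear in c: det(M) = (-43)·c + (-39).
Set (-43)·c + (-39) = 90  ⇒  (-43)·c = 129  ⇒  c = -3.

c = -3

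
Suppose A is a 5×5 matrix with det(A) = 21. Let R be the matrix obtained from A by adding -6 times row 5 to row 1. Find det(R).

Adding a multiple of one row to another leaves the determinant unchanged.
det(R) = (1)·(21) = 21

det(R) = 21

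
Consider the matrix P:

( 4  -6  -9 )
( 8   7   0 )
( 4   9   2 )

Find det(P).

Expand along column 3:
  + (-9) · |8 7; 4 9| = (-9)·(72 − 28) = -396
  + 2 · |4 -6; 8 7| = 2·(28 − (-48)) = 152
Sum: (-396) + (152) = -244

-244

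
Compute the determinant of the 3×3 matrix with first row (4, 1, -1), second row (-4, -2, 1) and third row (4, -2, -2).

Expand along column 1:
  + 4 · |-2 1; -2 -2| = 4·(4 − (-2)) = 24
  − (-4) · |1 -1; -2 -2| = −(-4)·(-2 − 2) = -16
  + 4 · |1 -1; -2 1| = 4·(1 − 2) = -4
Sum: (24) + (-16) + (-4) = 4

4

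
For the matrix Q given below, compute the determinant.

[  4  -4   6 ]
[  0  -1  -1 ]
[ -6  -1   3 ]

-76

Expand along row 2:
  + (-1) · |4 6; -6 3| = (-1)·(12 − (-36)) = -48
  − (-1) · |4 -4; -6 -1| = −(-1)·(-4 − 24) = -28
Sum: (-48) + (-28) = -76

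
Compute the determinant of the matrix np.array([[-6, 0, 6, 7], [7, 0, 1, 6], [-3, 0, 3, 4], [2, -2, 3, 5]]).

48

Expand along column 2 (it has 3 zeros):
  + (-2) · M_42   where M_42 = det([-6 6 7; 7 1 6; -3 3 4]) = -24
det = (+1)·(-2)·(-24) = 48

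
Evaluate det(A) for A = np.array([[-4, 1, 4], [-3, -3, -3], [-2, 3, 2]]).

Expand along column 1:
  + (-4) · |-3 -3; 3 2| = (-4)·(-6 − (-9)) = -12
  − (-3) · |1 4; 3 2| = −(-3)·(2 − 12) = -30
  + (-2) · |1 4; -3 -3| = (-2)·(-3 − (-12)) = -18
Sum: (-12) + (-30) + (-18) = -60

The determinant is -60.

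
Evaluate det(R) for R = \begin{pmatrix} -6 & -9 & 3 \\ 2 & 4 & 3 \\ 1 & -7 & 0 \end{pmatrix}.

Expand along column 3:
  + 3 · |2 4; 1 -7| = 3·(-14 − 4) = -54
  − 3 · |-6 -9; 1 -7| = −3·(42 − (-9)) = -153
Sum: (-54) + (-153) = -207

-207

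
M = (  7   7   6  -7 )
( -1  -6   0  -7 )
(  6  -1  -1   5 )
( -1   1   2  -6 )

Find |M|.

-135

Expand along row 2 (it has 1 zero):
  − (-1) · M_21   where M_21 = det([7 6 -7; -1 -1 5; 1 2 -6]) = -27
  + (-6) · M_22   where M_22 = det([7 6 -7; 6 -1 5; -1 2 -6]) = 81
  + (-7) · M_24   where M_24 = det([7 7 6; 6 -1 -1; -1 1 2]) = -54
det = (-1)·(-1)·(-27) + (+1)·(-6)·(81) + (+1)·(-7)·(-54) = -135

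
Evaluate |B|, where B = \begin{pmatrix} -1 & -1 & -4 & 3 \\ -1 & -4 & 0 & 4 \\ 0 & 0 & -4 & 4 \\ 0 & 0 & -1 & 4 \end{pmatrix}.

B is block upper-triangular with a 2×2 block and a 2×2 block on the diagonal, so its determinant equals the product of the determinants of the diagonal blocks.
det of the 2×2 block = 3
det of the 2×2 block = -12
det = (3)·(-12) = -36

det(B) = -36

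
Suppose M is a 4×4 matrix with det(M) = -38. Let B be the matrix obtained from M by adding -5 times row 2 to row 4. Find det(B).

Adding a multiple of one row to another leaves the determinant unchanged.
det(B) = (1)·(-38) = -38

-38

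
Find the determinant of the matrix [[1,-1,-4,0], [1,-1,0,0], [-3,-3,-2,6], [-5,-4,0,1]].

-192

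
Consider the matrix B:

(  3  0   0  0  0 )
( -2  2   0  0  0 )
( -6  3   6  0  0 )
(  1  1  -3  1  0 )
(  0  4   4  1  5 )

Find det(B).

det(B) = 180

B is lower triangular, so det(B) is the product of the diagonal entries:
det = (3) · (2) · (6) · (1) · (5) = 180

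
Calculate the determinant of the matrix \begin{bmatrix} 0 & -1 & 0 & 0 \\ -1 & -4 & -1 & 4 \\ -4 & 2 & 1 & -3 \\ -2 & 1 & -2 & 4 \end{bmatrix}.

20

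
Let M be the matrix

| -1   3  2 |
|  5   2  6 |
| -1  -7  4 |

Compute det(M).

det(M) = -194

Expand along row 1:
  + (-1) · |2 6; -7 4| = (-1)·(8 − (-42)) = -50
  − 3 · |5 6; -1 4| = −3·(20 − (-6)) = -78
  + 2 · |5 2; -1 -7| = 2·(-35 − (-2)) = -66
Sum: (-50) + (-78) + (-66) = -194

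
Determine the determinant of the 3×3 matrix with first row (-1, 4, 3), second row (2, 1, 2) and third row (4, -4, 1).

-21

Expand along column 1:
  + (-1) · |1 2; -4 1| = (-1)·(1 − (-8)) = -9
  − 2 · |4 3; -4 1| = −2·(4 − (-12)) = -32
  + 4 · |4 3; 1 2| = 4·(8 − 3) = 20
Sum: (-9) + (-32) + (20) = -21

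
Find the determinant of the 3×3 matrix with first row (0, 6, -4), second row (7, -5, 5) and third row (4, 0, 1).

The determinant is -2.

Expand along column 1:
  − 7 · |6 -4; 0 1| = −7·(6 − 0) = -42
  + 4 · |6 -4; -5 5| = 4·(30 − 20) = 40
Sum: (-42) + (40) = -2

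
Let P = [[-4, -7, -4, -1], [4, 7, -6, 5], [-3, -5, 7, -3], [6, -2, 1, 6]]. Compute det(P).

-900

Expand along row 1:
  + (-4) · M_11   where M_11 = det([7 -6 5; -5 7 -3; -2 1 6]) = 144
  − (-7) · M_12   where M_12 = det([4 -6 5; -3 7 -3; 6 1 6]) = -45
  + (-4) · M_13   where M_13 = det([4 7 5; -3 -5 -3; 6 -2 6]) = 36
  − (-1) · M_14   where M_14 = det([4 7 -6; -3 -5 7; 6 -2 1]) = 135
det = (+1)·(-4)·(144) + (-1)·(-7)·(-45) + (+1)·(-4)·(36) + (-1)·(-1)·(135) = -900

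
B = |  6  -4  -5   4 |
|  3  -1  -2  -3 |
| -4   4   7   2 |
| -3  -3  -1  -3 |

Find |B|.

The determinant is -400.

Expand along row 1:
  + (6) · M_11   where M_11 = det([-1 -2 -3; 4 7 2; -3 -1 -3]) = -44
  − (-4) · M_12   where M_12 = det([3 -2 -3; -4 7 2; -3 -1 -3]) = -96
  + (-5) · M_13   where M_13 = det([3 -1 -3; -4 4 2; -3 -3 -3]) = -72
  − (4) · M_14   where M_14 = det([3 -1 -2; -4 4 7; -3 -3 -1]) = 28
det = (+1)·(6)·(-44) + (-1)·(-4)·(-96) + (+1)·(-5)·(-72) + (-1)·(4)·(28) = -400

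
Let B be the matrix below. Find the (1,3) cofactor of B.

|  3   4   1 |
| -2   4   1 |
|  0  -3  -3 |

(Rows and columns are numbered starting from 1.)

Delete row 1 and column 3; the remaining 2×2 submatrix is [-2 4; 0 -3].
Its determinant is (-2)·(-3) − 4·0 = 6.
The cofactor carries sign (−1)^(1+3) = +1, so C_{1,3} = +(6) = 6.

The cofactor is 6.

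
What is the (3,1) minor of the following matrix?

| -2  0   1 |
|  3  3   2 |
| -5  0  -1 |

Delete row 3 and column 1; the remaining 2×2 submatrix is [0 1; 3 2].
Its determinant is 0·2 − 1·3 = -3.

-3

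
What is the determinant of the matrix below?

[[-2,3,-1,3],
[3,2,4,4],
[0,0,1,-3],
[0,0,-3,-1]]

Expand along row 3 (it has 2 zeros):
  + (1) · M_33   where M_33 = det([-2 3 3; 3 2 4; 0 0 -1]) = 13
  − (-3) · M_34   where M_34 = det([-2 3 -1; 3 2 4; 0 0 -3]) = 39
det = (+1)·(1)·(13) + (-1)·(-3)·(39) = 130

130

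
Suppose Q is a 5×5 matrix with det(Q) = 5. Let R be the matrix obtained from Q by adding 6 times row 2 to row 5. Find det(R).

Adding a multiple of one row to another leaves the determinant unchanged.
det(R) = (1)·(5) = 5

|R| = 5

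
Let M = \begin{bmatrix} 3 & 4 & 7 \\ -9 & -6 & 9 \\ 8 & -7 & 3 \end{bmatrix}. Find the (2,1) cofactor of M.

Delete row 2 and column 1; the remaining 2×2 submatrix is [4 7; -7 3].
Its determinant is 4·3 − 7·(-7) = 61.
The cofactor carries sign (−1)^(2+1) = −1, so C_{2,1} = −(61) = -61.

-61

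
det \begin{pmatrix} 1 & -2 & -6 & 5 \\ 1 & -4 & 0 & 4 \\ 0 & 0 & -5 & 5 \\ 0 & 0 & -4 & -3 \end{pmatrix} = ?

The matrix is block upper-triangular with a 2×2 block and a 2×2 block on the diagonal, so its determinant equals the product of the determinants of the diagonal blocks.
det of the 2×2 block = -2
det of the 2×2 block = 35
det = (-2)·(35) = -70

-70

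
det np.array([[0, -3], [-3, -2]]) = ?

det = 0·(-2) − (-3)·(-3) = 0 − 9 = -9

-9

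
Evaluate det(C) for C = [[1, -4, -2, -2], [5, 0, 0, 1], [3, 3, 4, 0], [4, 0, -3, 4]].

The determinant is 25.

Expand along row 2 (it has 2 zeros):
  − (5) · M_21   where M_21 = det([-4 -2 -2; 3 4 0; 0 -3 4]) = -22
  + (1) · M_24   where M_24 = det([1 -4 -2; 3 3 4; 4 0 -3]) = -85
det = (-1)·(5)·(-22) + (+1)·(1)·(-85) = 25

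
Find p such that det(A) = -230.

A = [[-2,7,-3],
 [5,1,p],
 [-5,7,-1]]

Expanding along the row containing p, det(A) is linear in p: det(A) = (-21)·p + (-83).
Set (-21)·p + (-83) = -230  ⇒  (-21)·p = -147  ⇒  p = 7.

7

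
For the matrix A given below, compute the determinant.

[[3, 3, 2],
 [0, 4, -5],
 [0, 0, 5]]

A is upper triangular, so det(A) is the product of the diagonal entries:
det = (3) · (4) · (5) = 60

|A| = 60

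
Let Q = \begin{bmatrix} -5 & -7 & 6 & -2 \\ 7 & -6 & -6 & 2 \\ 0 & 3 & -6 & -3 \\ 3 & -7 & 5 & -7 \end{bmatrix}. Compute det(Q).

|Q| = 5061

Expand along row 3 (it has 1 zero):
  − (3) · M_32   where M_32 = det([-5 6 -2; 7 -6 2; 3 5 -7]) = 64
  + (-6) · M_33   where M_33 = det([-5 -7 -2; 7 -6 2; 3 -7 -7]) = -603
  − (-3) · M_34   where M_34 = det([-5 -7 6; 7 -6 -6; 3 -7 5]) = 545
det = (-1)·(3)·(64) + (+1)·(-6)·(-603) + (-1)·(-3)·(545) = 5061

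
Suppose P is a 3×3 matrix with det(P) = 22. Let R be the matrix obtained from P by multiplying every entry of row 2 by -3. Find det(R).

-66

Scaling one row by -3 multiplies the determinant by -3.
det(R) = (-3)·(22) = -66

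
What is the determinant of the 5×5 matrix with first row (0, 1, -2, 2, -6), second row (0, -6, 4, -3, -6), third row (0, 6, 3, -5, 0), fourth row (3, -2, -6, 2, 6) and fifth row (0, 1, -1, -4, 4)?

Expand along column 1 (it has 4 zeros):
  − (3) · M_41   where M_41 = det([1 -2 2 -6; -6 4 -3 -6; 6 3 -5 0; 1 -1 -4 4]) = 1672
det = (-1)·(3)·(1672) = -5016

-5016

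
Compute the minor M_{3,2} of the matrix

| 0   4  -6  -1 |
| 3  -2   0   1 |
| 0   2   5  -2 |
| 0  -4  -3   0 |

Delete row 3 and column 2; the remaining 3×3 submatrix is [0 -6 -1; 3 0 1; 0 -3 0].
Its determinant is 9.

The minor is 9.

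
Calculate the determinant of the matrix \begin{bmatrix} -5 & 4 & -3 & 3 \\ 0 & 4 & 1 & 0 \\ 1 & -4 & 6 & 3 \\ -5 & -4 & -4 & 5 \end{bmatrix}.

Expand along row 2 (it has 2 zeros):
  + (4) · M_22   where M_22 = det([-5 -3 3; 1 6 3; -5 -4 5]) = -72
  − (1) · M_23   where M_23 = det([-5 4 3; 1 -4 3; -5 -4 5]) = -112
det = (+1)·(4)·(-72) + (-1)·(1)·(-112) = -176

-176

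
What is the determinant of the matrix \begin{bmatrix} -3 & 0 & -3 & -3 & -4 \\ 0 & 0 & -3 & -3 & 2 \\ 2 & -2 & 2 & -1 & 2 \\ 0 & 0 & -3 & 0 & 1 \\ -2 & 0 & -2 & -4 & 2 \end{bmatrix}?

The determinant is 216.

Expand along column 2 (it has 4 zeros):
  − (-2) · M_32   where M_32 = det([-3 -3 -3 -4; 0 -3 -3 2; 0 -3 0 1; -2 -2 -4 2]) = 108
det = (-1)·(-2)·(108) = 216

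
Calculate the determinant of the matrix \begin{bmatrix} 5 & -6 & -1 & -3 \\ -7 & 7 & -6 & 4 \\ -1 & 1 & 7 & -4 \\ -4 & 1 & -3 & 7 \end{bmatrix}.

The determinant is -804.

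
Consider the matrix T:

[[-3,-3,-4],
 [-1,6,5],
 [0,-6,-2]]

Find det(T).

-72

Expand along row 3:
  − (-6) · |-3 -4; -1 5| = −(-6)·(-15 − 4) = -114
  + (-2) · |-3 -3; -1 6| = (-2)·(-18 − 3) = 42
Sum: (-114) + (42) = -72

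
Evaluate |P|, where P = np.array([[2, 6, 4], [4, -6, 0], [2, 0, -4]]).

det(P) = 192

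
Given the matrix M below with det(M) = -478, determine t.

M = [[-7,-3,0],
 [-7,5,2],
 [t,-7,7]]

-2

Expanding along the column containing t, det(M) is linear in t: det(M) = (-6)·t + (-490).
Set (-6)·t + (-490) = -478  ⇒  (-6)·t = 12  ⇒  t = -2.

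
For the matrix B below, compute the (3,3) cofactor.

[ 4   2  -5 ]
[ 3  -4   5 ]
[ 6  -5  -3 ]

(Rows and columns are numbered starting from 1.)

The cofactor is -22.

Delete row 3 and column 3; the remaining 2×2 submatrix is [4 2; 3 -4].
Its determinant is 4·(-4) − 2·3 = -22.
The cofactor carries sign (−1)^(3+3) = +1, so C_{3,3} = +(-22) = -22.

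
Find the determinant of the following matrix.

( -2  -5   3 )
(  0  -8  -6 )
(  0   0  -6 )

-96

The matrix is upper triangular, so the determinant is the product of the diagonal entries:
det = (-2) · (-8) · (-6) = -96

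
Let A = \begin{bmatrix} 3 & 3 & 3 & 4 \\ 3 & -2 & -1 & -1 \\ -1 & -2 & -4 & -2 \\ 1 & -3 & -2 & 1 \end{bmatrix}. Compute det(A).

The determinant is 122.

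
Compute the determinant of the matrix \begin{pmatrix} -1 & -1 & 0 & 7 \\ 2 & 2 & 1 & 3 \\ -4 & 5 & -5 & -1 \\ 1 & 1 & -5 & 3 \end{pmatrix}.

Expand along row 1 (it has 1 zero):
  + (-1) · M_11   where M_11 = det([2 1 3; 5 -5 -1; 1 -5 3]) = -116
  − (-1) · M_12   where M_12 = det([2 1 3; -4 -5 -1; 1 -5 3]) = 46
  − (7) · M_14   where M_14 = det([2 2 1; -4 5 -5; 1 1 -5]) = -99
det = (+1)·(-1)·(-116) + (-1)·(-1)·(46) + (-1)·(7)·(-99) = 855

855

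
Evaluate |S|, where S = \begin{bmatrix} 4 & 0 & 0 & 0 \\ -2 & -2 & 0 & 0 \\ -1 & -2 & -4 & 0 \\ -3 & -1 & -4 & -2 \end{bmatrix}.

S is lower triangular, so det(S) is the product of the diagonal entries:
det = (4) · (-2) · (-4) · (-2) = -64

-64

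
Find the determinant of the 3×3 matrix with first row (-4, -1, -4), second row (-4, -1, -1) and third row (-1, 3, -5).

Expand along row 1:
  + (-4) · |-1 -1; 3 -5| = (-4)·(5 − (-3)) = -32
  − (-1) · |-4 -1; -1 -5| = −(-1)·(20 − 1) = 19
  + (-4) · |-4 -1; -1 3| = (-4)·(-12 − 1) = 52
Sum: (-32) + (19) + (52) = 39

39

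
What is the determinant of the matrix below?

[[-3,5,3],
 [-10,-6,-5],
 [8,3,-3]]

-395

Expand along row 1:
  + (-3) · |-6 -5; 3 -3| = (-3)·(18 − (-15)) = -99
  − 5 · |-10 -5; 8 -3| = −5·(30 − (-40)) = -350
  + 3 · |-10 -6; 8 3| = 3·(-30 − (-48)) = 54
Sum: (-99) + (-350) + (54) = -395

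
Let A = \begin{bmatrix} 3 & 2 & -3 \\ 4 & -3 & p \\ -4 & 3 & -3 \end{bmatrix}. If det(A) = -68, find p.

7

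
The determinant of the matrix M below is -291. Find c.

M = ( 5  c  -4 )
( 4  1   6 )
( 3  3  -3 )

c = -5

Expanding along the column containing c, det(M) is linear in c: det(M) = (30)·c + (-141).
Set (30)·c + (-141) = -291  ⇒  (30)·c = -150  ⇒  c = -5.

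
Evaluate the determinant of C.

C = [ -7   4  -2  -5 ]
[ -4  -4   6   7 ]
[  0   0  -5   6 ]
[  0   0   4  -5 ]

C is block upper-triangular with a 2×2 block and a 2×2 block on the diagonal, so its determinant equals the product of the determinants of the diagonal blocks.
det of the 2×2 block = 44
det of the 2×2 block = 1
det = (44)·(1) = 44

44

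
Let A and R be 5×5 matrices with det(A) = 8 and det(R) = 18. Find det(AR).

|AR| = 144

det(AR) = det(A)·det(R) = (8)·(18) = 144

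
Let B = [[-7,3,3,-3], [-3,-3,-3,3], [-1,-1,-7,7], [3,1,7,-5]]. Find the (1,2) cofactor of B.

The cofactor is -36.

Delete row 1 and column 2; the remaining 3×3 submatrix is [-3 -3 3; -1 -7 7; 3 7 -5].
Its determinant is 36.
The cofactor carries sign (−1)^(1+2) = −1, so C_{1,2} = −(36) = -36.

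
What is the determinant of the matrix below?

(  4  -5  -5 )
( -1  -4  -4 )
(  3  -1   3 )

The determinant is -84.

Expand along column 1:
  + 4 · |-4 -4; -1 3| = 4·(-12 − 4) = -64
  − (-1) · |-5 -5; -1 3| = −(-1)·(-15 − 5) = -20
  + 3 · |-5 -5; -4 -4| = 3·(20 − 20) = 0
Sum: (-64) + (-20) + (0) = -84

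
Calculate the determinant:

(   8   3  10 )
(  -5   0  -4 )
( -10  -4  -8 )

Expand along row 2:
  − (-5) · |3 10; -4 -8| = −(-5)·(-24 − (-40)) = 80
  − (-4) · |8 3; -10 -4| = −(-4)·(-32 − (-30)) = -8
Sum: (80) + (-8) = 72

72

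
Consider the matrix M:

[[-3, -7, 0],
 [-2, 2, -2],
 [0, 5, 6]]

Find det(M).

Expand along row 1:
  + (-3) · |2 -2; 5 6| = (-3)·(12 − (-10)) = -66
  − (-7) · |-2 -2; 0 6| = −(-7)·(-12 − 0) = -84
Sum: (-66) + (-84) = -150

-150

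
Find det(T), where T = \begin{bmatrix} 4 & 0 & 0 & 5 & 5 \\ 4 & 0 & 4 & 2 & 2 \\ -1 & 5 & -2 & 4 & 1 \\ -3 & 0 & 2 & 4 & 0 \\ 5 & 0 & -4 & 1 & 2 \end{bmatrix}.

1900

Expand along column 2 (it has 4 zeros):
  − (5) · M_32   where M_32 = det([4 0 5 5; 4 4 2 2; -3 2 4 0; 5 -4 1 2]) = -380
det = (-1)·(5)·(-380) = 1900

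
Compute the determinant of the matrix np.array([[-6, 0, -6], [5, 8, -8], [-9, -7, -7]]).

450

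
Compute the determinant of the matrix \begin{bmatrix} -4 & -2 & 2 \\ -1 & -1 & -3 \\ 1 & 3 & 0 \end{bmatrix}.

Expand along column 3:
  + 2 · |-1 -1; 1 3| = 2·(-3 − (-1)) = -4
  − (-3) · |-4 -2; 1 3| = −(-3)·(-12 − (-2)) = -30
Sum: (-4) + (-30) = -34

-34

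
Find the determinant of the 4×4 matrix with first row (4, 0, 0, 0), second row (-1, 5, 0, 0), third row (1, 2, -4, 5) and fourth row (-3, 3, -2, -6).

The matrix is block lower-triangular with a 2×2 block and a 2×2 block on the diagonal, so its determinant equals the product of the determinants of the diagonal blocks.
det of the 2×2 block = 20
det of the 2×2 block = 34
det = (20)·(34) = 680

The determinant is 680.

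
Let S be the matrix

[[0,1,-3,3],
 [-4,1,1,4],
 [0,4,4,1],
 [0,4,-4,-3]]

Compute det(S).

|S| = -608

Expand along column 1 (it has 3 zeros):
  − (-4) · M_21   where M_21 = det([1 -3 3; 4 4 1; 4 -4 -3]) = -152
det = (-1)·(-4)·(-152) = -608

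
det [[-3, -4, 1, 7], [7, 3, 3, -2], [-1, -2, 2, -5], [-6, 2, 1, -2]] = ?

Expand along row 1:
  + (-3) · M_11   where M_11 = det([3 3 -2; -2 2 -5; 2 1 -2]) = -27
  − (-4) · M_12   where M_12 = det([7 3 -2; -1 2 -5; -6 1 -2]) = 69
  + (1) · M_13   where M_13 = det([7 3 -2; -1 -2 -5; -6 2 -2]) = 210
  − (7) · M_14   where M_14 = det([7 3 3; -1 -2 2; -6 2 1]) = -117
det = (+1)·(-3)·(-27) + (-1)·(-4)·(69) + (+1)·(1)·(210) + (-1)·(7)·(-117) = 1386

1386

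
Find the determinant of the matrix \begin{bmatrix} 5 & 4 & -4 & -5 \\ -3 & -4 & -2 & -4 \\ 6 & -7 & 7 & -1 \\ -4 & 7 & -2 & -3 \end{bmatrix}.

Expand along row 1:
  + (5) · M_11   where M_11 = det([-4 -2 -4; -7 7 -1; 7 -2 -3]) = 288
  − (4) · M_12   where M_12 = det([-3 -2 -4; 6 7 -1; -4 -2 -3]) = -39
  + (-4) · M_13   where M_13 = det([-3 -4 -4; 6 -7 -1; -4 7 -3]) = -228
  − (-5) · M_14   where M_14 = det([-3 -4 -2; 6 -7 7; -4 7 -2]) = 141
det = (+1)·(5)·(288) + (-1)·(4)·(-39) + (+1)·(-4)·(-228) + (-1)·(-5)·(141) = 3213

3213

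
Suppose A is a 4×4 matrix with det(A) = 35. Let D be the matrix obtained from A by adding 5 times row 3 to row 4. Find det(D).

Adding a multiple of one row to another leaves the determinant unchanged.
det(D) = (1)·(35) = 35

35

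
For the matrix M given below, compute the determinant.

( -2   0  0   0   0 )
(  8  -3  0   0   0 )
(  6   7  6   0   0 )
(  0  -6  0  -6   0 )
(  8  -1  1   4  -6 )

M is lower triangular, so det(M) is the product of the diagonal entries:
det = (-2) · (-3) · (6) · (-6) · (-6) = 1296

1296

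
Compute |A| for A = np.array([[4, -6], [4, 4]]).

|A| = 40

det(A) = 4·4 − (-6)·4 = 16 − (-24) = 40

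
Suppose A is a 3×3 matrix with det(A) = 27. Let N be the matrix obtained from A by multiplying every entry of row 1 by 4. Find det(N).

Scaling one row by 4 multiplies the determinant by 4.
det(N) = (4)·(27) = 108

108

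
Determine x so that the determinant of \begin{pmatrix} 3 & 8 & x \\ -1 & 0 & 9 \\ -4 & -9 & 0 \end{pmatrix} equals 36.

x = 9

Expanding along the column containing x, det(A) is linear in x: det(A) = (9)·x + (-45).
Set (9)·x + (-45) = 36  ⇒  (9)·x = 81  ⇒  x = 9.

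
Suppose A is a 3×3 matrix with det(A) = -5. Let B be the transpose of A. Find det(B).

-5

det(Aᵀ) = det(A).
det(B) = (1)·(-5) = -5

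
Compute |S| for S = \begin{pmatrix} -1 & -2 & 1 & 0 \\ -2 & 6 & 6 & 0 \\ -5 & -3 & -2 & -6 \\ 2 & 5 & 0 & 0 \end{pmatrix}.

-96

Expand along column 4 (it has 3 zeros):
  − (-6) · M_34   where M_34 = det([-1 -2 1; -2 6 6; 2 5 0]) = -16
det = (-1)·(-6)·(-16) = -96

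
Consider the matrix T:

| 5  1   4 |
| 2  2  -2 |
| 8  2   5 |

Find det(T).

-4

Expand along row 1:
  + 5 · |2 -2; 2 5| = 5·(10 − (-4)) = 70
  − 1 · |2 -2; 8 5| = −1·(10 − (-16)) = -26
  + 4 · |2 2; 8 2| = 4·(4 − 16) = -48
Sum: (70) + (-26) + (-48) = -4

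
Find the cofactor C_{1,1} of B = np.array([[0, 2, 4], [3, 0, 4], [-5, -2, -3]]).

8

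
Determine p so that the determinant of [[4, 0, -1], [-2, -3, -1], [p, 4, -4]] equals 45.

Expanding along the row containing p, det(M) is linear in p: det(M) = (-3)·p + (72).
Set (-3)·p + (72) = 45  ⇒  (-3)·p = -27  ⇒  p = 9.

p = 9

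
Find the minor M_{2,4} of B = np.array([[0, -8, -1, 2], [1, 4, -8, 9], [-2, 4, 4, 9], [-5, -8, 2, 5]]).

The minor is 92.

Delete row 2 and column 4; the remaining 3×3 submatrix is [0 -8 -1; -2 4 4; -5 -8 2].
Its determinant is 92.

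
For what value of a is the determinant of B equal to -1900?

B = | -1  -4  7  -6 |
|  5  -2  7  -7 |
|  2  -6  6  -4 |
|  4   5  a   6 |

a = 4

Expanding along the column containing a, det(B) is linear in a: det(B) = (-166)·a + (-1236).
Set (-166)·a + (-1236) = -1900  ⇒  (-166)·a = -664  ⇒  a = 4.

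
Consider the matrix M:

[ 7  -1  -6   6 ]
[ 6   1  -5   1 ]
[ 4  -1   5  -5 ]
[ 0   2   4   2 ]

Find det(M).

Expand along row 4 (it has 1 zero):
  + (2) · M_42   where M_42 = det([7 -6 6; 6 -5 1; 4 5 -5]) = 236
  − (4) · M_43   where M_43 = det([7 -1 6; 6 1 1; 4 -1 -5]) = -122
  + (2) · M_44   where M_44 = det([7 -1 -6; 6 1 -5; 4 -1 5]) = 110
det = (+1)·(2)·(236) + (-1)·(4)·(-122) + (+1)·(2)·(110) = 1180

|M| = 1180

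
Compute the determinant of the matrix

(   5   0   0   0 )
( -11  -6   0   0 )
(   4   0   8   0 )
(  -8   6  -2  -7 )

The determinant is 1680.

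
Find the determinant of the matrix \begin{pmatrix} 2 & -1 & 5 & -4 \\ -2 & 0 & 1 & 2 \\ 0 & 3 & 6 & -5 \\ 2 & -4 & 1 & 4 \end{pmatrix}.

-188

Expand along row 2 (it has 1 zero):
  − (-2) · M_21   where M_21 = det([-1 5 -4; 3 6 -5; -4 1 4]) = -97
  − (1) · M_23   where M_23 = det([2 -1 -4; 0 3 -5; 2 -4 4]) = 18
  + (2) · M_24   where M_24 = det([2 -1 5; 0 3 6; 2 -4 1]) = 12
det = (-1)·(-2)·(-97) + (-1)·(1)·(18) + (+1)·(2)·(12) = -188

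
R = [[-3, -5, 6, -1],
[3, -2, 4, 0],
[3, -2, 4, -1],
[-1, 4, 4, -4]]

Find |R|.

|R| = 212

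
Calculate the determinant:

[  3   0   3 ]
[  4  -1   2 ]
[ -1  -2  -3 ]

Expand along column 2:
  + (-1) · |3 3; -1 -3| = (-1)·(-9 − (-3)) = 6
  − (-2) · |3 3; 4 2| = −(-2)·(6 − 12) = -12
Sum: (6) + (-12) = -6

-6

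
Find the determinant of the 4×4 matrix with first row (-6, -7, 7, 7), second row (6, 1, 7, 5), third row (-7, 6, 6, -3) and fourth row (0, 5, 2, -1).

Expand along row 4 (it has 1 zero):
  + (5) · M_42   where M_42 = det([-6 7 7; 6 7 5; -7 6 -3]) = 782
  − (2) · M_43   where M_43 = det([-6 -7 7; 6 1 5; -7 6 -3]) = 618
  + (-1) · M_44   where M_44 = det([-6 -7 7; 6 1 7; -7 6 6]) = 1112
det = (+1)·(5)·(782) + (-1)·(2)·(618) + (+1)·(-1)·(1112) = 1562

1562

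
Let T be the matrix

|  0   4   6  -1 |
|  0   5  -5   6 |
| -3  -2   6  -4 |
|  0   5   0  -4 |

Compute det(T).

The determinant is -1065.

Expand along column 1 (it has 3 zeros):
  + (-3) · M_31   where M_31 = det([4 6 -1; 5 -5 6; 5 0 -4]) = 355
det = (+1)·(-3)·(355) = -1065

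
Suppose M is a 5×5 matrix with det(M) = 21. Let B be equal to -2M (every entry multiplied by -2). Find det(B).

|B| = -672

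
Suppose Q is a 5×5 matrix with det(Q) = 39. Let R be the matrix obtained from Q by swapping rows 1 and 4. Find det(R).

Swapping two rows multiplies the determinant by −1.
det(R) = (-1)·(39) = -39

The determinant is -39.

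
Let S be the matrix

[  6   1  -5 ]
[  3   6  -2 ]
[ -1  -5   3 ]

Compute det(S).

Expand along row 1:
  + 6 · |6 -2; -5 3| = 6·(18 − 10) = 48
  − 1 · |3 -2; -1 3| = −1·(9 − 2) = -7
  + (-5) · |3 6; -1 -5| = (-5)·(-15 − (-6)) = 45
Sum: (48) + (-7) + (45) = 86

86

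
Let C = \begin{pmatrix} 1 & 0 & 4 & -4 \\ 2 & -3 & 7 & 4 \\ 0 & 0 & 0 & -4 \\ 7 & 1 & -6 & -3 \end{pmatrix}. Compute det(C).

Expand along row 3 (it has 3 zeros):
  − (-4) · M_34   where M_34 = det([1 0 4; 2 -3 7; 7 1 -6]) = 103
det = (-1)·(-4)·(103) = 412

412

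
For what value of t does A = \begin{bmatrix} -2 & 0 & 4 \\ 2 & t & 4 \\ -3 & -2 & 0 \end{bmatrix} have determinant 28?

Expanding along the column containing t, det(A) is linear in t: det(A) = (12)·t + (-32).
Set (12)·t + (-32) = 28  ⇒  (12)·t = 60  ⇒  t = 5.

5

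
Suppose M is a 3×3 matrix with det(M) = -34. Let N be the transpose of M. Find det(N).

|N| = -34

det(Mᵀ) = det(M).
det(N) = (1)·(-34) = -34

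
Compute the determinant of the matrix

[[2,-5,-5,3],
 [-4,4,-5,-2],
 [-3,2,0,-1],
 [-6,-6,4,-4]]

The determinant is 592.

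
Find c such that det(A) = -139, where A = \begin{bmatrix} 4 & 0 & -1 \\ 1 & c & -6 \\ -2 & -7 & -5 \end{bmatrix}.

c = -1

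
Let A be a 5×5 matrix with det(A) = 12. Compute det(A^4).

det(A^4) = (det A)^4 = (12)^4 = 20736

20736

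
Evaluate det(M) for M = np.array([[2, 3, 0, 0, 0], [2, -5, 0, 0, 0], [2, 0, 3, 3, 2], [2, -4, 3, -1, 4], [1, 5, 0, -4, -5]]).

-1344

M is block lower-triangular with a 2×2 block and a 3×3 block on the diagonal, so its determinant equals the product of the determinants of the diagonal blocks.
det of the 2×2 block = -16
det of the 3×3 block = 84
det = (-16)·(84) = -1344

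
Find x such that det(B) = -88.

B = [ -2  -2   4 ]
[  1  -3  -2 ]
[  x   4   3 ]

x = -7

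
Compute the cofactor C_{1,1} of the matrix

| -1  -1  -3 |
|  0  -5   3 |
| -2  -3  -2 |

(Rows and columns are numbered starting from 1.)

19

Delete row 1 and column 1; the remaining 2×2 submatrix is [-5 3; -3 -2].
Its determinant is (-5)·(-2) − 3·(-3) = 19.
The cofactor carries sign (−1)^(1+1) = +1, so C_{1,1} = +(19) = 19.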